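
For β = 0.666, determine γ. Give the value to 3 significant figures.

γ = 1/√(1 − β²) = 1/√(1 − 0.666²) = 1/√(0.55644) = 1.34

γ ≈ 1.34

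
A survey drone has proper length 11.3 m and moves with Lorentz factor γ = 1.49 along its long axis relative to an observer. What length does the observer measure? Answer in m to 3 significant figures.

γ = 1.49 (given)
Length contraction: L = L₀/γ = 11.3/1.49 = 7.58 m

L ≈ 7.58 m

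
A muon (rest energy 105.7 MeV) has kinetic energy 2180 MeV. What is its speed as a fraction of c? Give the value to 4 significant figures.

γ = 1 + K/(m₀c²) = 1 + 2180/105.7 = 21.6244
β = √(1 − 1/γ²) = 0.9989

β ≈ 0.9989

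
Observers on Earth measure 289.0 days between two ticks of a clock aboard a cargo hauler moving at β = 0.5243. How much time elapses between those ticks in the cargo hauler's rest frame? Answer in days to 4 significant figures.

γ = 1/√(1 − 0.5243²) = 1.17435
Proper time: τ₀ = Δt/γ = 289.0/1.17435 = 246.1 days

τ₀ ≈ 246.1 days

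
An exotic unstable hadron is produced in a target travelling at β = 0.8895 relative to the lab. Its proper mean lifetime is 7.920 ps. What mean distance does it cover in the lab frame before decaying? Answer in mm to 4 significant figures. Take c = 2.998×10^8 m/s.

d ≈ 4.622 mm

γ = 1/√(1 − 0.8895²) = 2.18849
Dilated lifetime: Δt = γτ₀ = 2.18849 × 7.920 ps = 17.3329 ps
d = vΔt = 0.8895c × 17.3329 ps = 2.66672×10^8 m/s × 1.73329×10^-11 s = 4.622 mm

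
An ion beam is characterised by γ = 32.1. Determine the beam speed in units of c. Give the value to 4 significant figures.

β ≈ 0.9995

β = √(1 − 1/γ²) = √(1 − 1/32.1²) = √(0.999030) = 0.9995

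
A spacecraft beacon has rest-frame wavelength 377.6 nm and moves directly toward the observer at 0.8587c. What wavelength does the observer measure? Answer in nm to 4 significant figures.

λ_obs ≈ 104.1 nm

Relativistic Doppler: λ_obs = λ_src √((1−β)/(1+β))
= 377.6 × √(0.141300/1.85870) = 377.6 × 0.275719 = 104.1 nm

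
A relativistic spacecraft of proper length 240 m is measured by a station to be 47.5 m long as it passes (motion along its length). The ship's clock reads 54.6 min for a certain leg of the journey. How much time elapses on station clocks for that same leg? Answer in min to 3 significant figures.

Δt ≈ 276 min

Length contraction ⇒ γ = L₀/L = 240/47.5 = 5.0526
Time dilation: Δt = γτ₀ = 5.0526 × 54.6 min = 276 min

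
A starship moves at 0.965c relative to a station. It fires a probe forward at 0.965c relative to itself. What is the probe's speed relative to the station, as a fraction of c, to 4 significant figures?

u ≈ 0.9994c

Relativistic velocity addition: u = (u' + v)/(1 + u'v/c²)
= (0.965 + 0.965)/(1 + 0.965×0.965) = 1.930/1.93122 = 0.9994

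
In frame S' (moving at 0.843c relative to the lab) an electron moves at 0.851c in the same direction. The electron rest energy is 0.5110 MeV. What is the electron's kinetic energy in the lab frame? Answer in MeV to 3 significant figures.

K ≈ 2.60 MeV

u_lab = (0.851 + 0.843)/(1 + 0.851×0.843) = 0.986379
γ = 1/√(1 − 0.986379²) = 6.0794
K = (γ − 1)m₀c² = (6.0794 − 1) × 0.5110 = 5.0794 × 0.5110 = 2.60 MeV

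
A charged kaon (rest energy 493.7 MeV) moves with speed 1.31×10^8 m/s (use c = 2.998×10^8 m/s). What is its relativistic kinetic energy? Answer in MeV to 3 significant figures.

K ≈ 55.2 MeV

β = v/c = 1.31×10^8 / 2.998×10^8 = 0.43696
γ = 1/√(1 − 0.43696²) = 1.1118
K = (γ − 1)m₀c² = (1.1118 − 1) × 493.7 MeV = 0.11175 × 493.7 MeV = 55.2 MeV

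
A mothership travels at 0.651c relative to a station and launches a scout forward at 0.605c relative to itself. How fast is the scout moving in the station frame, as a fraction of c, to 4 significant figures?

u ≈ 0.9011c

Compose boost 2: (0.605 + 0.651)/(1 + 0.605×0.651) = 1.256/1.39386 = 0.9011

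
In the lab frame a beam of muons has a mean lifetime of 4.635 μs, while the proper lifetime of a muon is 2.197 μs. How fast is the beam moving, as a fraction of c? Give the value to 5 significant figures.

γ = Δt/τ₀ = 4.635/2.197 = 2.109695
β = √(1 − 1/γ²) = √(1 − 1/2.109695²) = 0.88052

β ≈ 0.88052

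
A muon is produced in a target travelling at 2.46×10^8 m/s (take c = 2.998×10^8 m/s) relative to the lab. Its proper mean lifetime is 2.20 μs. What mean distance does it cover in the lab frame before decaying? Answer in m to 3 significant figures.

β = v/c = 2.46×10^8 / 2.998×10^8 = 0.82055
γ = 1/√(1 − 0.82055²) = 1.7495
Dilated lifetime: Δt = γτ₀ = 1.7495 × 2.20 μs = 3.8490 μs
d = vΔt = 0.82055c × 3.8490 μs = 2.4600×10^8 m/s × 3.8490×10^-6 s = 947 m

d ≈ 947 m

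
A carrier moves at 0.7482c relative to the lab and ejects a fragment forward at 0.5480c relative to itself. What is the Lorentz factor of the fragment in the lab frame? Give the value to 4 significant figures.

u_lab = (0.5480 + 0.7482)/(1 + 0.5480×0.7482) = 1.2962/1.410014 = 0.9192819
γ = 1/√(1 − 0.9192819²) = 2.541

γ ≈ 2.541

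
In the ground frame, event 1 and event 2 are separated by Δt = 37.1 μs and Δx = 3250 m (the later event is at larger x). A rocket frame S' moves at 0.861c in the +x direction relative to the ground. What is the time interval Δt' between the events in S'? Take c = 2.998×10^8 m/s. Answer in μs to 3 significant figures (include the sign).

γ = 1/√(1 − 0.861²) = 1.9662
Δt' = γ(Δt − vΔx/c²) = 1.9662 × (37.1 μs − 0.861×3250 m / (2.998×10^8 m/s))
= 1.9662 × (27.766 μs) = 54.6 μs

Δt' ≈ 54.6 μs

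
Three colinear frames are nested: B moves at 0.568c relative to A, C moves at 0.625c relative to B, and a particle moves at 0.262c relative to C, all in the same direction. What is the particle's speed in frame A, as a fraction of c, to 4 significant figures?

u ≈ 0.9283c

Compose boost 2: (0.625 + 0.568)/(1 + 0.625×0.568) = 1.193/1.35500 = 0.880443
Compose boost 3: (0.262 + 0.880443)/(1 + 0.262×0.880443) = 1.14244/1.23068 = 0.9283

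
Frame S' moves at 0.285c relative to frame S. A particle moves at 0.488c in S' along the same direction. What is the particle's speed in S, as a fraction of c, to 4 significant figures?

Relativistic velocity addition: u = (u' + v)/(1 + u'v/c²)
= (0.488 + 0.285)/(1 + 0.488×0.285) = 0.7730/1.13908 = 0.6786

u ≈ 0.6786c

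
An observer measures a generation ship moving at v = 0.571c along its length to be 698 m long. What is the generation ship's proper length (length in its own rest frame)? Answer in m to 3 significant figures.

L₀ ≈ 850 m

γ = 1/√(1 − 0.571²) = 1.2181
L₀ = γL = 1.2181 × 698 = 850 m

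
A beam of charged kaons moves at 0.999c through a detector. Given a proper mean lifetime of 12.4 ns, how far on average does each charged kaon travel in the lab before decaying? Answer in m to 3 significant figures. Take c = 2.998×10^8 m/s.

d ≈ 83.1 m

γ = 1/√(1 − 0.999²) = 22.366
Dilated lifetime: Δt = γτ₀ = 22.366 × 12.4 ns = 277.34 ns
d = vΔt = 0.999c × 277.34 ns = 2.9950×10^8 m/s × 2.7734×10^-7 s = 83.1 m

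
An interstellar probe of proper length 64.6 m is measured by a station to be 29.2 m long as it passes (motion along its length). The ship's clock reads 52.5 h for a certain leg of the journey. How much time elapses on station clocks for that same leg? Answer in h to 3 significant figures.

Δt ≈ 116 h

Length contraction ⇒ γ = L₀/L = 64.6/29.2 = 2.2123
Time dilation: Δt = γτ₀ = 2.2123 × 52.5 h = 116 h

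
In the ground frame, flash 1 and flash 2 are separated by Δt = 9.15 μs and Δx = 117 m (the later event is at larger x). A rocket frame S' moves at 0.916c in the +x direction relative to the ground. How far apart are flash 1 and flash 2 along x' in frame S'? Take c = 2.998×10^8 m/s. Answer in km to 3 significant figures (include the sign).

Δx' ≈ -5.97 km

γ = 1/√(1 − 0.916²) = 2.4927
Δx' = γ(Δx − vΔt) = 2.4927 × (117 m − 0.916×(2.998×10^8 m/s)×9.15×10^-6 s)
= 2.4927 × (-2395.7 m) = -5.97 km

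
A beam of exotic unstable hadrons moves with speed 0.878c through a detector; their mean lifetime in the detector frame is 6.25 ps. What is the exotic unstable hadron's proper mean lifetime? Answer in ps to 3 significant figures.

τ₀ ≈ 2.99 ps

γ = 1/√(1 − 0.878²) = 2.0892
Proper time: τ₀ = Δt/γ = 6.25/2.0892 = 2.99 ps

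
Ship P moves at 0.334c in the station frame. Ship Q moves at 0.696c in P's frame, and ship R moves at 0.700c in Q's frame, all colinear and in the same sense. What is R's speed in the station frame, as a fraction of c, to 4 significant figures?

Compose boost 2: (0.696 + 0.334)/(1 + 0.696×0.334) = 1.030/1.23246 = 0.835724
Compose boost 3: (0.700 + 0.835724)/(1 + 0.700×0.835724) = 1.53572/1.58501 = 0.9689

u ≈ 0.9689c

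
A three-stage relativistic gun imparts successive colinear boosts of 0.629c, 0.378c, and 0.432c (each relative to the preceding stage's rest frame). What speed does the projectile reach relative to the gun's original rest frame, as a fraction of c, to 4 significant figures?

Compose boost 2: (0.378 + 0.629)/(1 + 0.378×0.629) = 1.007/1.23776 = 0.813565
Compose boost 3: (0.432 + 0.813565)/(1 + 0.432×0.813565) = 1.24557/1.35146 = 0.9216

u ≈ 0.9216c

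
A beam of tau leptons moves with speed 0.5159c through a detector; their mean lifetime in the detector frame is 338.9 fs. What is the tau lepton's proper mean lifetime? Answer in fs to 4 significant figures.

τ₀ ≈ 290.3 fs

γ = 1/√(1 − 0.5159²) = 1.16734
Proper time: τ₀ = Δt/γ = 338.9/1.16734 = 290.3 fs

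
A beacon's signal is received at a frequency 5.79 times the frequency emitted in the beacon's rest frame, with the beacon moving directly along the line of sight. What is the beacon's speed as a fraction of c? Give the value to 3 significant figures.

β ≈ 0.942

f_obs/f_src = √((1+β)/(1−β)) = 5.79  ⇒  (1+β)/(1−β) = 33.524
β = |1 − D²|/(1 + D²) = |1 − 33.524|/(1 + 33.524) = 0.942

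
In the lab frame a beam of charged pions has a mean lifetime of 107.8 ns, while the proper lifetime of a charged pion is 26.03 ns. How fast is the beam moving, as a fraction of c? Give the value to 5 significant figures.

γ = Δt/τ₀ = 107.8/26.03 = 4.141375
β = √(1 − 1/γ²) = √(1 − 1/4.141375²) = 0.97041

β ≈ 0.97041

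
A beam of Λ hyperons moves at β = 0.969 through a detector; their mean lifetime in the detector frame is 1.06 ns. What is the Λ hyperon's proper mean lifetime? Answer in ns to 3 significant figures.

τ₀ ≈ 0.262 ns

γ = 1/√(1 − 0.969²) = 4.0476
Proper time: τ₀ = Δt/γ = 1.06/4.0476 = 0.262 ns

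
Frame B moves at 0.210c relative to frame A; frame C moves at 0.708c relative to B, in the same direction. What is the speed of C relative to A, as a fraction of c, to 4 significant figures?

Compose boost 2: (0.708 + 0.210)/(1 + 0.708×0.210) = 0.9180/1.14868 = 0.7992

u ≈ 0.7992c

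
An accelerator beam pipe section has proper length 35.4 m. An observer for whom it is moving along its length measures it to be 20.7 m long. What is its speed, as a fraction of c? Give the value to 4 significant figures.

γ = L₀/L = 35.4/20.7 = 1.71014
β = √(1 − 1/γ²) = 0.8112

β ≈ 0.8112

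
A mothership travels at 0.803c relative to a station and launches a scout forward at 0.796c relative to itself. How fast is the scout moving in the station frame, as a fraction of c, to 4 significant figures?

u ≈ 0.9755c

Compose boost 2: (0.796 + 0.803)/(1 + 0.796×0.803) = 1.599/1.63919 = 0.9755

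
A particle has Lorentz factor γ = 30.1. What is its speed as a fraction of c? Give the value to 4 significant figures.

β = √(1 − 1/γ²) = √(1 − 1/30.1²) = √(0.998896) = 0.9994

β ≈ 0.9994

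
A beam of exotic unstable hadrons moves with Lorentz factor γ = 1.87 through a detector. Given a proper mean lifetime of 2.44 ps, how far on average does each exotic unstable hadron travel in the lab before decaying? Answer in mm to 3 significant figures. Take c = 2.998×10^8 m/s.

d ≈ 1.16 mm

β = √(1 − 1/γ²) = √(1 − 1/1.87²) = 0.84500
Dilated lifetime: Δt = γτ₀ = 1.87 × 2.44 ps = 4.5628 ps
d = vΔt = 0.84500c × 4.5628 ps = 2.5333×10^8 m/s × 4.5628×10^-12 s = 1.16 mm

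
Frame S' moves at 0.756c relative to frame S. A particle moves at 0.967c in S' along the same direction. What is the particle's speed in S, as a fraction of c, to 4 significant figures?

u ≈ 0.9953c

Relativistic velocity addition: u = (u' + v)/(1 + u'v/c²)
= (0.967 + 0.756)/(1 + 0.967×0.756) = 1.723/1.73105 = 0.9953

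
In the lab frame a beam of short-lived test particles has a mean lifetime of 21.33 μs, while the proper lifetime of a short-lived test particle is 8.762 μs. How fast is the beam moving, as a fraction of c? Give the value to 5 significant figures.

β ≈ 0.91173

γ = Δt/τ₀ = 21.33/8.762 = 2.434376
β = √(1 − 1/γ²) = √(1 − 1/2.434376²) = 0.91173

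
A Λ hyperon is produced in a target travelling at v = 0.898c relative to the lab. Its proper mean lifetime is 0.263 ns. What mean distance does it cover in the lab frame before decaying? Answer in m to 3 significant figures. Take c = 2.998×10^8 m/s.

d ≈ 0.161 m

γ = 1/√(1 − 0.898²) = 2.2728
Dilated lifetime: Δt = γτ₀ = 2.2728 × 0.263 ns = 0.59773 ns
d = vΔt = 0.898c × 0.59773 ns = 2.6922×10^8 m/s × 5.9773×10^-10 s = 0.161 m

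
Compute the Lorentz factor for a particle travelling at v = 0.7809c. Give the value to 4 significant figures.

γ = 1/√(1 − β²) = 1/√(1 − 0.7809²) = 1/√(0.390195) = 1.601

γ ≈ 1.601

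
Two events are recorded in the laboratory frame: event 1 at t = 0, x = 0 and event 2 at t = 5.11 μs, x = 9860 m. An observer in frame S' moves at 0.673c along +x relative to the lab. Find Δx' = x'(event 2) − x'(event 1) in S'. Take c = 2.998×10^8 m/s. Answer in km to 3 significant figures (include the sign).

γ = 1/√(1 − 0.673²) = 1.3520
Δx' = γ(Δx − vΔt) = 1.3520 × (9860 m − 0.673×(2.998×10^8 m/s)×5.11×10^-6 s)
= 1.3520 × (8829.0 m) = 11.9 km

Δx' ≈ 11.9 km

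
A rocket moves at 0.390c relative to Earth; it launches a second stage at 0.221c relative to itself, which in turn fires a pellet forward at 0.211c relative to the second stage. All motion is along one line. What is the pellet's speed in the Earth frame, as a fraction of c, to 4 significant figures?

Compose boost 2: (0.221 + 0.390)/(1 + 0.221×0.390) = 0.6110/1.08619 = 0.562517
Compose boost 3: (0.211 + 0.562517)/(1 + 0.211×0.562517) = 0.773517/1.11869 = 0.6914

u ≈ 0.6914c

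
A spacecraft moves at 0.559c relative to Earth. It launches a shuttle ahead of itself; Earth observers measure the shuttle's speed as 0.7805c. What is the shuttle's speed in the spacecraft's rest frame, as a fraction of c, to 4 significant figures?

Inverse velocity addition: u' = (u − v)/(1 − uv/c²)
= (0.7805 − 0.559)/(1 − 0.7805×0.559) = 0.2215/0.563700 = 0.3929

u' ≈ 0.3929c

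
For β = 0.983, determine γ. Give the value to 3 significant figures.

γ ≈ 5.45

γ = 1/√(1 − β²) = 1/√(1 − 0.983²) = 1/√(0.033711) = 5.45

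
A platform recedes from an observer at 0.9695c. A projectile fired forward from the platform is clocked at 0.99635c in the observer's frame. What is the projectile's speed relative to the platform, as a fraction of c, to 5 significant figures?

Inverse velocity addition: u' = (u − v)/(1 − uv/c²)
= (0.99635 − 0.9695)/(1 − 0.99635×0.9695) = 0.026850/0.03403868 = 0.78881

u' ≈ 0.78881c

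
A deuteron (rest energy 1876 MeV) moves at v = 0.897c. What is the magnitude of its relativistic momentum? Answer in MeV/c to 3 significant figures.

γ = 1/√(1 − 0.897²) = 2.2623
p = γβm₀c = 2.2623 × 0.897 × 1876 MeV/c = 3810 MeV/c

p ≈ 3810 MeV/c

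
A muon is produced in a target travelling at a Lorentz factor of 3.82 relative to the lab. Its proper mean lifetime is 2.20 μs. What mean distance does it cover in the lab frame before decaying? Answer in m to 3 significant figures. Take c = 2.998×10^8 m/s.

d ≈ 2430 m

β = √(1 − 1/γ²) = √(1 − 1/3.82²) = 0.96513
Dilated lifetime: Δt = γτ₀ = 3.82 × 2.20 μs = 8.4040 μs
d = vΔt = 0.96513c × 8.4040 μs = 2.8935×10^8 m/s × 8.4040×10^-6 s = 2430 m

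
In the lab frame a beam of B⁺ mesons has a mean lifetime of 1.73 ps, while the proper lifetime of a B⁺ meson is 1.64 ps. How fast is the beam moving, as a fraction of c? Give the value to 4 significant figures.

γ = Δt/τ₀ = 1.73/1.64 = 1.05488
β = √(1 − 1/γ²) = √(1 − 1/1.05488²) = 0.3183

β ≈ 0.3183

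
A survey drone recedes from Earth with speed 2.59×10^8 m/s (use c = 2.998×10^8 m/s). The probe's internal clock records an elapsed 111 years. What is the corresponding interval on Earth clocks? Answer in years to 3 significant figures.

β = v/c = 2.59×10^8 / 2.998×10^8 = 0.86391
γ = 1/√(1 − 0.86391²) = 1.9855
Time dilation: Δt = γτ₀ = 1.9855 × 111 years = 220 years

Δt ≈ 220 years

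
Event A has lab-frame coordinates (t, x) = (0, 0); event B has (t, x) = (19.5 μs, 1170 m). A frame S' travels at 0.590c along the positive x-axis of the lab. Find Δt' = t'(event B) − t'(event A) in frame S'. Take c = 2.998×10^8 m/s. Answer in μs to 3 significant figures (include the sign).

Δt' ≈ 21.3 μs

γ = 1/√(1 − 0.590²) = 1.2385
Δt' = γ(Δt − vΔx/c²) = 1.2385 × (19.5 μs − 0.590×1170 m / (2.998×10^8 m/s))
= 1.2385 × (17.197 μs) = 21.3 μs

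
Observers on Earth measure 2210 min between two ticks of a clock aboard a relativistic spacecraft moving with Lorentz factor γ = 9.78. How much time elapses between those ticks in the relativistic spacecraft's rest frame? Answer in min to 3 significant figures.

τ₀ ≈ 226 min

γ = 9.78 (given)
Proper time: τ₀ = Δt/γ = 2210/9.78 = 226 min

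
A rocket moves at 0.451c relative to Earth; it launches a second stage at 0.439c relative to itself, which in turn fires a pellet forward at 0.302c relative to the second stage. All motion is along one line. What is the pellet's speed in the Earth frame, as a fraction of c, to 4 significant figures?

u ≈ 0.8534c

Compose boost 2: (0.439 + 0.451)/(1 + 0.439×0.451) = 0.8900/1.19799 = 0.742912
Compose boost 3: (0.302 + 0.742912)/(1 + 0.302×0.742912) = 1.04491/1.22436 = 0.8534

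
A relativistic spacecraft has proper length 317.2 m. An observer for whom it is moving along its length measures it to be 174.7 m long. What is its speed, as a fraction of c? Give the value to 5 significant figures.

γ = L₀/L = 317.2/174.7 = 1.815684
β = √(1 − 1/γ²) = 0.83467

β ≈ 0.83467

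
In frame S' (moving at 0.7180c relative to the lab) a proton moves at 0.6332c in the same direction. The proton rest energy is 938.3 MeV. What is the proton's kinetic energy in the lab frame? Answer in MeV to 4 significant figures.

u_lab = (0.6332 + 0.7180)/(1 + 0.6332×0.7180) = 0.9288912
γ = 1/√(1 − 0.9288912²) = 2.70013
K = (γ − 1)m₀c² = (2.70013 − 1) × 938.3 = 1.70013 × 938.3 = 1595 MeV

K ≈ 1595 MeV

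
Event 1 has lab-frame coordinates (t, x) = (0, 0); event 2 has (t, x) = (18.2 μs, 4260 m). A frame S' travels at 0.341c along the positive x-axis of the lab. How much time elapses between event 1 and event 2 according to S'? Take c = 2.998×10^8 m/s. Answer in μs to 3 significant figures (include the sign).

Δt' ≈ 14.2 μs

γ = 1/√(1 − 0.341²) = 1.0638
Δt' = γ(Δt − vΔx/c²) = 1.0638 × (18.2 μs − 0.341×4260 m / (2.998×10^8 m/s))
= 1.0638 × (13.355 μs) = 14.2 μs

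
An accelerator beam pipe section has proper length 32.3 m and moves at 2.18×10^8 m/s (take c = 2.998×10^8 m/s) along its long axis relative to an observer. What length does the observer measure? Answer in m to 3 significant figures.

β = v/c = 2.18×10^8 / 2.998×10^8 = 0.72715
γ = 1/√(1 − 0.72715²) = 1.4567
Length contraction: L = L₀/γ = 32.3/1.4567 = 22.2 m

L ≈ 22.2 m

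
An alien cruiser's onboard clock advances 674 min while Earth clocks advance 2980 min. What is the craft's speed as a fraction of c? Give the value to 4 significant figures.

γ = Δt/τ₀ = 2980/674 = 4.42136
β = √(1 − 1/γ²) = √(1 − 1/4.42136²) = 0.9741

β ≈ 0.9741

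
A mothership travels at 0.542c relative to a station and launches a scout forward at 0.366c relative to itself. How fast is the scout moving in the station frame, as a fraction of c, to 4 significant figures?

Compose boost 2: (0.366 + 0.542)/(1 + 0.366×0.542) = 0.9080/1.19837 = 0.7577

u ≈ 0.7577c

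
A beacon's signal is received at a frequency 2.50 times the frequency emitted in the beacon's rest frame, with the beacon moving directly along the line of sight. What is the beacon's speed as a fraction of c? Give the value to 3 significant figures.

f_obs/f_src = √((1+β)/(1−β)) = 2.50  ⇒  (1+β)/(1−β) = 6.2500
β = |1 − D²|/(1 + D²) = |1 − 6.2500|/(1 + 6.2500) = 0.724

β ≈ 0.724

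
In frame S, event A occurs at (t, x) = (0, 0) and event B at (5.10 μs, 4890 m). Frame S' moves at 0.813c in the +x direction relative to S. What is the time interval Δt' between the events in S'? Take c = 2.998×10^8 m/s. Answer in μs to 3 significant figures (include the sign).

γ = 1/√(1 − 0.813²) = 1.7174
Δt' = γ(Δt − vΔx/c²) = 1.7174 × (5.10 μs − 0.813×4890 m / (2.998×10^8 m/s))
= 1.7174 × (-8.1607 μs) = -14.0 μs

Δt' ≈ -14.0 μs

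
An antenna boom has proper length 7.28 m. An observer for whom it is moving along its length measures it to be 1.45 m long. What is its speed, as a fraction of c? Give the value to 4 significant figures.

γ = L₀/L = 7.28/1.45 = 5.02069
β = √(1 − 1/γ²) = 0.9800

β ≈ 0.9800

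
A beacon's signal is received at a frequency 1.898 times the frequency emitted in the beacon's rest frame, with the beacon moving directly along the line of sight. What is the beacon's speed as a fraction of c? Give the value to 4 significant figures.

f_obs/f_src = √((1+β)/(1−β)) = 1.898  ⇒  (1+β)/(1−β) = 3.60240
β = |1 − D²|/(1 + D²) = |1 − 3.60240|/(1 + 3.60240) = 0.5654

β ≈ 0.5654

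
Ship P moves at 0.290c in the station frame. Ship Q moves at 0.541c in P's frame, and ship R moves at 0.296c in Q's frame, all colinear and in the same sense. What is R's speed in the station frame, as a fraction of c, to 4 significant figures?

u ≈ 0.8365c

Compose boost 2: (0.541 + 0.290)/(1 + 0.541×0.290) = 0.8310/1.15689 = 0.718305
Compose boost 3: (0.296 + 0.718305)/(1 + 0.296×0.718305) = 1.01431/1.21262 = 0.8365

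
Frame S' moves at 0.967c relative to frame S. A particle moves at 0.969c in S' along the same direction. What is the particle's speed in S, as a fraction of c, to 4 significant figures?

u ≈ 0.9995c

Relativistic velocity addition: u = (u' + v)/(1 + u'v/c²)
= (0.969 + 0.967)/(1 + 0.969×0.967) = 1.936/1.93702 = 0.9995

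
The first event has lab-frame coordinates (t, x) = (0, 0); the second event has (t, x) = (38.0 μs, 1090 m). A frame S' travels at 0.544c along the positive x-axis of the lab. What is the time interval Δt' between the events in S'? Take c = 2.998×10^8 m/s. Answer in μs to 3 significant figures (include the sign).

γ = 1/√(1 − 0.544²) = 1.1918
Δt' = γ(Δt − vΔx/c²) = 1.1918 × (38.0 μs − 0.544×1090 m / (2.998×10^8 m/s))
= 1.1918 × (36.022 μs) = 42.9 μs

Δt' ≈ 42.9 μs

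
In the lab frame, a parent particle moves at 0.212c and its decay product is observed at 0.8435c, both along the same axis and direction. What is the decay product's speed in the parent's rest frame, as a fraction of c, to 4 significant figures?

Inverse velocity addition: u' = (u − v)/(1 − uv/c²)
= (0.8435 − 0.212)/(1 − 0.8435×0.212) = 0.6315/0.821178 = 0.7690

u' ≈ 0.7690c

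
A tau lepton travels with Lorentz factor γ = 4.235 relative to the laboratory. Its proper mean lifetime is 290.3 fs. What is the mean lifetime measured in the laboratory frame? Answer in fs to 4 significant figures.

Δt ≈ 1229 fs

γ = 4.235 (given)
Time dilation: Δt = γτ₀ = 4.235 × 290.3 fs = 1229 fs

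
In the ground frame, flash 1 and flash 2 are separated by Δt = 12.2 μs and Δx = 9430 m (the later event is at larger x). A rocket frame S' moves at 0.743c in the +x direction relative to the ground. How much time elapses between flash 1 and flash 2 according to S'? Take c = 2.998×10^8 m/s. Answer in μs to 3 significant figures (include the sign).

γ = 1/√(1 − 0.743²) = 1.4941
Δt' = γ(Δt − vΔx/c²) = 1.4941 × (12.2 μs − 0.743×9430 m / (2.998×10^8 m/s))
= 1.4941 × (-11.171 μs) = -16.7 μs

Δt' ≈ -16.7 μs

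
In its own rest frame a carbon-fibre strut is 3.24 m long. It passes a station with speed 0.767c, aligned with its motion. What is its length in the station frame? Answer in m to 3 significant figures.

γ = 1/√(1 − 0.767²) = 1.5585
Length contraction: L = L₀/γ = 3.24/1.5585 = 2.08 m

L ≈ 2.08 m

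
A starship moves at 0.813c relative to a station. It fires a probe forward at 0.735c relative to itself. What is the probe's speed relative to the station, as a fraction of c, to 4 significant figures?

Relativistic velocity addition: u = (u' + v)/(1 + u'v/c²)
= (0.735 + 0.813)/(1 + 0.735×0.813) = 1.548/1.59755 = 0.9690

u ≈ 0.9690c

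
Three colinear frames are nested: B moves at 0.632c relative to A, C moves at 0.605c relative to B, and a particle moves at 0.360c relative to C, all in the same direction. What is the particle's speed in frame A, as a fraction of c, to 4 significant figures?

Compose boost 2: (0.605 + 0.632)/(1 + 0.605×0.632) = 1.237/1.38236 = 0.894846
Compose boost 3: (0.360 + 0.894846)/(1 + 0.360×0.894846) = 1.25485/1.32214 = 0.9491

u ≈ 0.9491c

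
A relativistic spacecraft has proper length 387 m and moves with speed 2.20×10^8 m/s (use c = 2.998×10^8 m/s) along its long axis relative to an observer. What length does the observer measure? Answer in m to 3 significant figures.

β = v/c = 2.20×10^8 / 2.998×10^8 = 0.73382
γ = 1/√(1 − 0.73382²) = 1.4720
Length contraction: L = L₀/γ = 387/1.4720 = 263 m

L ≈ 263 m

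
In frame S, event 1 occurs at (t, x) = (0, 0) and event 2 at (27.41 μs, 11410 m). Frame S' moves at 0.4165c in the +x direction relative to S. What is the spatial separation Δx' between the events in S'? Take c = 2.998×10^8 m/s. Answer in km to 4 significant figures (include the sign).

Δx' ≈ 8.786 km

γ = 1/√(1 − 0.4165²) = 1.09995
Δx' = γ(Δx − vΔt) = 1.09995 × (11410 m − 0.4165×(2.998×10^8 m/s)×27.41×10^-6 s)
= 1.09995 × (7987.40 m) = 8.786 km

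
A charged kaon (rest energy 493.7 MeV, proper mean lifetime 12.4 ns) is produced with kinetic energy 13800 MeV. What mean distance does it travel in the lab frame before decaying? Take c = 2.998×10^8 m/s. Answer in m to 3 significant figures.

d ≈ 108 m

γ = 1 + K/(m₀c²) = 1 + 13800/493.7 = 28.952
β = √(1 − 1/γ²) = 0.99940
Dilated lifetime: γτ₀ = 28.952 × 12.4 ns = 359.01 ns
d = βc·γτ₀ = 0.99940 × (2.998×10^8 m/s) × 3.5901×10^-7 s = 108 m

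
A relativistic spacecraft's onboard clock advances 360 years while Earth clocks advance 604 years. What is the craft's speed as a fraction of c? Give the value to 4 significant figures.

γ = Δt/τ₀ = 604/360 = 1.67778
β = √(1 − 1/γ²) = √(1 − 1/1.67778²) = 0.8030

β ≈ 0.8030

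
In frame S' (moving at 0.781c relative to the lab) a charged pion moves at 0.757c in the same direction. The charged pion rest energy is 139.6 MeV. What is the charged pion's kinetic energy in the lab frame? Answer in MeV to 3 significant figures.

u_lab = (0.757 + 0.781)/(1 + 0.757×0.781) = 0.966556
γ = 1/√(1 − 0.966556²) = 3.8993
K = (γ − 1)m₀c² = (3.8993 − 1) × 139.6 = 2.8993 × 139.6 = 405 MeV

K ≈ 405 MeV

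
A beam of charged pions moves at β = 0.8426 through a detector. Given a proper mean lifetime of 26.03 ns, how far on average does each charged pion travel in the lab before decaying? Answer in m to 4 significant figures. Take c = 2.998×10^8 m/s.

d ≈ 12.21 m

γ = 1/√(1 − 0.8426²) = 1.85687
Dilated lifetime: Δt = γτ₀ = 1.85687 × 26.03 ns = 48.3344 ns
d = vΔt = 0.8426c × 48.3344 ns = 2.52611×10^8 m/s × 4.83344×10^-8 s = 12.21 m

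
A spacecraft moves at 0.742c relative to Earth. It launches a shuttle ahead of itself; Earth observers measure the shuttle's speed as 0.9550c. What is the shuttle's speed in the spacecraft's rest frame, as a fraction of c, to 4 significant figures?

Inverse velocity addition: u' = (u − v)/(1 − uv/c²)
= (0.9550 − 0.742)/(1 − 0.9550×0.742) = 0.2130/0.291390 = 0.7310

u' ≈ 0.7310c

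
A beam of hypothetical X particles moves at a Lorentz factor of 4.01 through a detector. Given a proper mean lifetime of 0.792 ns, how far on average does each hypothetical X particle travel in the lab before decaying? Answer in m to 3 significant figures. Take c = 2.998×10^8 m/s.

d ≈ 0.922 m

β = √(1 − 1/γ²) = √(1 − 1/4.01²) = 0.96841
Dilated lifetime: Δt = γτ₀ = 4.01 × 0.792 ns = 3.1759 ns
d = vΔt = 0.96841c × 3.1759 ns = 2.9033×10^8 m/s × 3.1759×10^-9 s = 0.922 m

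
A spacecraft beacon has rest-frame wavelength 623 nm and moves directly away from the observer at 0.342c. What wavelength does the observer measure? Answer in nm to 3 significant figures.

λ_obs ≈ 890 nm

Relativistic Doppler: λ_obs = λ_src √((1+β)/(1−β))
= 623 × √(1.3420/0.65800) = 623 × 1.4281 = 890 nm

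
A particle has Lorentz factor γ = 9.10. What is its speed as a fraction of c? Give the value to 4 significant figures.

β = √(1 − 1/γ²) = √(1 − 1/9.10²) = √(0.987924) = 0.9939

β ≈ 0.9939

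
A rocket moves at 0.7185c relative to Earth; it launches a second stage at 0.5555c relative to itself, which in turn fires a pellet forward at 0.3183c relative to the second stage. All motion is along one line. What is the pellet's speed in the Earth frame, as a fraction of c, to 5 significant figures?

u ≈ 0.95273c

Compose boost 2: (0.5555 + 0.7185)/(1 + 0.5555×0.7185) = 1.2740/1.399127 = 0.9105680
Compose boost 3: (0.3183 + 0.9105680)/(1 + 0.3183×0.9105680) = 1.228868/1.289834 = 0.95273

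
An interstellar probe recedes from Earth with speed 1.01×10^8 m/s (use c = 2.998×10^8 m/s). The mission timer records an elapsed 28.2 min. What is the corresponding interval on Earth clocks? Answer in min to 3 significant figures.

β = v/c = 1.01×10^8 / 2.998×10^8 = 0.33689
γ = 1/√(1 − 0.33689²) = 1.0621
Time dilation: Δt = γτ₀ = 1.0621 × 28.2 min = 30.0 min

Δt ≈ 30.0 min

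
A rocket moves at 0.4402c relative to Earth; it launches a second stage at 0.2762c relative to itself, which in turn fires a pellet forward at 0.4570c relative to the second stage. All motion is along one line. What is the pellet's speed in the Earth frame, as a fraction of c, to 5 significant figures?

Compose boost 2: (0.2762 + 0.4402)/(1 + 0.2762×0.4402) = 0.71640/1.121583 = 0.6387399
Compose boost 3: (0.4570 + 0.6387399)/(1 + 0.4570×0.6387399) = 1.095740/1.291904 = 0.84816

u ≈ 0.84816c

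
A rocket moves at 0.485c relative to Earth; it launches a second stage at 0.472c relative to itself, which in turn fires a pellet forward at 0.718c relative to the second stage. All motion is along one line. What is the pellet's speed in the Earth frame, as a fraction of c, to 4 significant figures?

Compose boost 2: (0.472 + 0.485)/(1 + 0.472×0.485) = 0.9570/1.22892 = 0.778733
Compose boost 3: (0.718 + 0.778733)/(1 + 0.718×0.778733) = 1.49673/1.55913 = 0.9600

u ≈ 0.9600c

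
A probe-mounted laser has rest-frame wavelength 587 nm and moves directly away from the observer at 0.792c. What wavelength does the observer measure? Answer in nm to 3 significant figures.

λ_obs ≈ 1720 nm

Relativistic Doppler: λ_obs = λ_src √((1+β)/(1−β))
= 587 × √(1.7920/0.20800) = 587 × 2.9352 = 1720 nm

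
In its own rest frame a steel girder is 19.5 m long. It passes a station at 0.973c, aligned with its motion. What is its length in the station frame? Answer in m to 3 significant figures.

L ≈ 4.50 m

γ = 1/√(1 − 0.973²) = 4.3327
Length contraction: L = L₀/γ = 19.5/4.3327 = 4.50 m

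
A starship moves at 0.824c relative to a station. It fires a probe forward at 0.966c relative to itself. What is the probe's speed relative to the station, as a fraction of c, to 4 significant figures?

u ≈ 0.9967c

Relativistic velocity addition: u = (u' + v)/(1 + u'v/c²)
= (0.966 + 0.824)/(1 + 0.966×0.824) = 1.790/1.79598 = 0.9967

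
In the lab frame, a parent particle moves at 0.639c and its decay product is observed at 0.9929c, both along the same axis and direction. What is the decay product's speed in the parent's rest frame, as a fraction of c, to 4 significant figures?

Inverse velocity addition: u' = (u − v)/(1 − uv/c²)
= (0.9929 − 0.639)/(1 − 0.9929×0.639) = 0.3539/0.365537 = 0.9682

u' ≈ 0.9682c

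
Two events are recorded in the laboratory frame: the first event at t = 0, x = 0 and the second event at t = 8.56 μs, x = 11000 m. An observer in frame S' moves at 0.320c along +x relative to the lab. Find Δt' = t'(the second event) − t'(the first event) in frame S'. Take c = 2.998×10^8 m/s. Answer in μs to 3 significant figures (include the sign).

γ = 1/√(1 − 0.320²) = 1.0555
Δt' = γ(Δt − vΔx/c²) = 1.0555 × (8.56 μs − 0.320×11000 m / (2.998×10^8 m/s))
= 1.0555 × (-3.1812 μs) = -3.36 μs

Δt' ≈ -3.36 μs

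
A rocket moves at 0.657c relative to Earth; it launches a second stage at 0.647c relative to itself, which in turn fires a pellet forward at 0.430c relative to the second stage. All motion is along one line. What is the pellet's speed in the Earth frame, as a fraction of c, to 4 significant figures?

Compose boost 2: (0.647 + 0.657)/(1 + 0.647×0.657) = 1.304/1.42508 = 0.915037
Compose boost 3: (0.430 + 0.915037)/(1 + 0.430×0.915037) = 1.34504/1.39347 = 0.9652

u ≈ 0.9652c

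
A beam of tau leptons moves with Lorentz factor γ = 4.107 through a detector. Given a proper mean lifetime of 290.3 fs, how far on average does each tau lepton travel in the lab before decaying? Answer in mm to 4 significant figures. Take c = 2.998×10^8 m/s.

d ≈ 0.3467 mm

β = √(1 − 1/γ²) = √(1 − 1/4.107²) = 0.969904
Dilated lifetime: Δt = γτ₀ = 4.107 × 290.3 fs = 1192.26 fs
d = vΔt = 0.969904c × 1192.26 fs = 2.90777×10^8 m/s × 1.19226×10^-12 s = 0.3467 mm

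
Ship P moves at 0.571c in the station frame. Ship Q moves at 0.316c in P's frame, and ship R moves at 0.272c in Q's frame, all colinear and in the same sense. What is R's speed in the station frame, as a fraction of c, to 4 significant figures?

Compose boost 2: (0.316 + 0.571)/(1 + 0.316×0.571) = 0.8870/1.18044 = 0.751417
Compose boost 3: (0.272 + 0.751417)/(1 + 0.272×0.751417) = 1.02342/1.20439 = 0.8497

u ≈ 0.8497c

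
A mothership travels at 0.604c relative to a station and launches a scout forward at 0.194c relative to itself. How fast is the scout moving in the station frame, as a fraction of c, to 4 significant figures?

Compose boost 2: (0.194 + 0.604)/(1 + 0.194×0.604) = 0.7980/1.11718 = 0.7143

u ≈ 0.7143c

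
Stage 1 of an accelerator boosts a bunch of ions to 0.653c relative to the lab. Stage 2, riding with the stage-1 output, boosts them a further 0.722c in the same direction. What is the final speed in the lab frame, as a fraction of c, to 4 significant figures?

Compose boost 2: (0.722 + 0.653)/(1 + 0.722×0.653) = 1.375/1.47147 = 0.9344

u ≈ 0.9344c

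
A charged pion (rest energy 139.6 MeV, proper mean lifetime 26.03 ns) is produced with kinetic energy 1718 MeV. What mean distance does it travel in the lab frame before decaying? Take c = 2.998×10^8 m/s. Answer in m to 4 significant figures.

γ = 1 + K/(m₀c²) = 1 + 1718/139.6 = 13.3066
β = √(1 − 1/γ²) = 0.997172
Dilated lifetime: γτ₀ = 13.3066 × 26.03 ns = 346.371 ns
d = βc·γτ₀ = 0.997172 × (2.998×10^8 m/s) × 3.46371×10^-7 s = 103.5 m

d ≈ 103.5 m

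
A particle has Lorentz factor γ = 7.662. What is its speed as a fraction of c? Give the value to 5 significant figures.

β = √(1 − 1/γ²) = √(1 − 1/7.662²) = √(0.9829660) = 0.99145

β ≈ 0.99145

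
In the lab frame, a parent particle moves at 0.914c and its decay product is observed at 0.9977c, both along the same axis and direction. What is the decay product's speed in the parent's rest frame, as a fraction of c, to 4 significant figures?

u' ≈ 0.9500c

Inverse velocity addition: u' = (u − v)/(1 − uv/c²)
= (0.9977 − 0.914)/(1 − 0.9977×0.914) = 0.08370/0.0881022 = 0.9500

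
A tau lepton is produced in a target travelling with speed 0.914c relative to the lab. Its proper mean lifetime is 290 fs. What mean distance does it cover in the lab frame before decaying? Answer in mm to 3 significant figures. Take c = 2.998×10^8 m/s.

γ = 1/√(1 − 0.914²) = 2.4648
Dilated lifetime: Δt = γτ₀ = 2.4648 × 290 fs = 714.79 fs
d = vΔt = 0.914c × 714.79 fs = 2.7402×10^8 m/s × 7.1479×10^-13 s = 0.196 mm

d ≈ 0.196 mm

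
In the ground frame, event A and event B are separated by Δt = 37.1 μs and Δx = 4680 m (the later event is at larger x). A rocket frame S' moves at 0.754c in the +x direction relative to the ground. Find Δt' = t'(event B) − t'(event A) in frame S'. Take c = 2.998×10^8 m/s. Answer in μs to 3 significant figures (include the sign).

γ = 1/√(1 − 0.754²) = 1.5224
Δt' = γ(Δt − vΔx/c²) = 1.5224 × (37.1 μs − 0.754×4680 m / (2.998×10^8 m/s))
= 1.5224 × (25.330 μs) = 38.6 μs

Δt' ≈ 38.6 μs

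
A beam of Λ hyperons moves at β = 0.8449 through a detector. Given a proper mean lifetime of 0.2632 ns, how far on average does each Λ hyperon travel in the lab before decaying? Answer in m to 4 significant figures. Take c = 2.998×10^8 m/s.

d ≈ 0.1246 m

γ = 1/√(1 − 0.8449²) = 1.86942
Dilated lifetime: Δt = γτ₀ = 1.86942 × 0.2632 ns = 0.492032 ns
d = vΔt = 0.8449c × 0.492032 ns = 2.53301×10^8 m/s × 4.92032×10^-10 s = 0.1246 m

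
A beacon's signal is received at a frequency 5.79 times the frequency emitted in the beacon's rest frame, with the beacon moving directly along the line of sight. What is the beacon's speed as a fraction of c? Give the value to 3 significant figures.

f_obs/f_src = √((1+β)/(1−β)) = 5.79  ⇒  (1+β)/(1−β) = 33.524
β = |1 − D²|/(1 + D²) = |1 − 33.524|/(1 + 33.524) = 0.942

β ≈ 0.942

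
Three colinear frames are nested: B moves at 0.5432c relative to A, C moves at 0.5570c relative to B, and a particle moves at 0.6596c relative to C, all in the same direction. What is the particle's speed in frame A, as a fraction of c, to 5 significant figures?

u ≈ 0.96604c

Compose boost 2: (0.5570 + 0.5432)/(1 + 0.5570×0.5432) = 1.1002/1.302562 = 0.8446428
Compose boost 3: (0.6596 + 0.8446428)/(1 + 0.6596×0.8446428) = 1.504243/1.557126 = 0.96604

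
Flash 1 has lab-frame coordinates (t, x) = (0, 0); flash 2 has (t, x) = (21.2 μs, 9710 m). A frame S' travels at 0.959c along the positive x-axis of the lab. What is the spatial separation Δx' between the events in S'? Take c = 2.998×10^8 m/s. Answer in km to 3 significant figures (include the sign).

γ = 1/√(1 − 0.959²) = 3.5285
Δx' = γ(Δx − vΔt) = 3.5285 × (9710 m − 0.959×(2.998×10^8 m/s)×21.2×10^-6 s)
= 3.5285 × (3614.8 m) = 12.8 km

Δx' ≈ 12.8 km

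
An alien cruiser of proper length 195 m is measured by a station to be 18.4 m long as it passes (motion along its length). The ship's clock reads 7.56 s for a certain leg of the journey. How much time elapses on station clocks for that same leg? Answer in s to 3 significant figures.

Δt ≈ 80.1 s

Length contraction ⇒ γ = L₀/L = 195/18.4 = 10.598
Time dilation: Δt = γτ₀ = 10.598 × 7.56 s = 80.1 s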